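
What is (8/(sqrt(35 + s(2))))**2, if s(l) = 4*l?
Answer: 64/43 ≈ 1.4884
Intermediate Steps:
(8/(sqrt(35 + s(2))))**2 = (8/(sqrt(35 + 4*2)))**2 = (8/(sqrt(35 + 8)))**2 = (8/(sqrt(43)))**2 = (8*(sqrt(43)/43))**2 = (8*sqrt(43)/43)**2 = 64/43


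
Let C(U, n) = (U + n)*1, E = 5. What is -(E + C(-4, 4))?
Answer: -5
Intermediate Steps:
C(U, n) = U + n
-(E + C(-4, 4)) = -(5 + (-4 + 4)) = -(5 + 0) = -1*5 = -5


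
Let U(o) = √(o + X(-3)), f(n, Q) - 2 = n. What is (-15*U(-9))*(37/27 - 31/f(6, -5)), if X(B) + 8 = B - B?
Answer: 2705*I*√17/72 ≈ 154.9*I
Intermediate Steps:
f(n, Q) = 2 + n
X(B) = -8 (X(B) = -8 + (B - B) = -8 + 0 = -8)
U(o) = √(-8 + o) (U(o) = √(o - 8) = √(-8 + o))
(-15*U(-9))*(37/27 - 31/f(6, -5)) = (-15*√(-8 - 9))*(37/27 - 31/(2 + 6)) = (-15*I*√17)*(37*(1/27) - 31/8) = (-15*I*√17)*(37/27 - 31*⅛) = (-15*I*√17)*(37/27 - 31/8) = -15*I*√17*(-541/216) = 2705*I*√17/72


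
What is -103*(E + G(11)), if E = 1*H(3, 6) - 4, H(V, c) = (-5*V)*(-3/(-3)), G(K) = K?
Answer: 824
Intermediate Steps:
H(V, c) = -5*V (H(V, c) = (-5*V)*(-3*(-1/3)) = -5*V*1 = -5*V)
E = -19 (E = 1*(-5*3) - 4 = 1*(-15) - 4 = -15 - 4 = -19)
-103*(E + G(11)) = -103*(-19 + 11) = -103*(-8) = 824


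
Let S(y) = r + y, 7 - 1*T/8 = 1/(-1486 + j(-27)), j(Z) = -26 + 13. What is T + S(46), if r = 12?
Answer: 170894/1499 ≈ 114.01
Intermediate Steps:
j(Z) = -13
T = 83952/1499 (T = 56 - 8/(-1486 - 13) = 56 - 8/(-1499) = 56 - 8*(-1/1499) = 56 + 8/1499 = 83952/1499 ≈ 56.005)
S(y) = 12 + y
T + S(46) = 83952/1499 + (12 + 46) = 83952/1499 + 58 = 170894/1499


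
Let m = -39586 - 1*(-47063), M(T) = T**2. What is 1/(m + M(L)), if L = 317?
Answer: 1/107966 ≈ 9.2622e-6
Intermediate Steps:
m = 7477 (m = -39586 + 47063 = 7477)
1/(m + M(L)) = 1/(7477 + 317**2) = 1/(7477 + 100489) = 1/107966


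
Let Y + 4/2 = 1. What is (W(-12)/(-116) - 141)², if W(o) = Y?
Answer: 267486025/13456 ≈ 19879.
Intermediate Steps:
Y = -1 (Y = -2 + 1 = -1)
W(o) = -1
(W(-12)/(-116) - 141)² = (-1/(-116) - 141)² = (-1*(-1/116) - 141)² = (1/116 - 141)² = (-16355/116)² = 267486025/13456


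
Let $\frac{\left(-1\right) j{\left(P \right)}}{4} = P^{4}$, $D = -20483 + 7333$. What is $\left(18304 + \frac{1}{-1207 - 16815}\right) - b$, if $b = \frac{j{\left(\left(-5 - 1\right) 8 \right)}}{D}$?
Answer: $\frac{1977589520721}{118494650} \approx 16689.0$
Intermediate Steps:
$D = -13150$
$j{\left(P \right)} = - 4 P^{4}$
$b = \frac{10616832}{6575}$ ($b = \frac{\left(-4\right) \left(\left(-5 - 1\right) 8\right)^{4}}{-13150} = - 4 \left(\left(-6\right) 8\right)^{4} \left(- \frac{1}{13150}\right) = - 4 \left(-48\right)^{4} \left(- \frac{1}{13150}\right) = \left(-4\right) 5308416 \left(- \frac{1}{13150}\right) = \left(-21233664\right) \left(- \frac{1}{13150}\right) = \frac{10616832}{6575} \approx 1614.7$)
$\left(18304 + \frac{1}{-1207 - 16815}\right) - b = \left(18304 + \frac{1}{-1207 - 16815}\right) - \frac{10616832}{6575} = \left(18304 + \frac{1}{-18022}\right) - \frac{10616832}{6575} = \left(18304 - \frac{1}{18022}\right) - \frac{10616832}{6575} = \frac{329874687}{18022} - \frac{10616832}{6575} = \frac{1977589520721}{118494650}$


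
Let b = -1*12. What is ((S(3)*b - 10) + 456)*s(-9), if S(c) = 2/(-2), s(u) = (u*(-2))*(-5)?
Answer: -41220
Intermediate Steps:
b = -12
s(u) = 10*u (s(u) = -2*u*(-5) = 10*u)
S(c) = -1 (S(c) = 2*(-½) = -1)
((S(3)*b - 10) + 456)*s(-9) = ((-1*(-12) - 10) + 456)*(10*(-9)) = ((12 - 10) + 456)*(-90) = (2 + 456)*(-90) = 458*(-90) = -41220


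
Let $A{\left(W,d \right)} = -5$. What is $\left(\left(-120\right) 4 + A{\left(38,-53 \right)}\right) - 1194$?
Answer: $-1679$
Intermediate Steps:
$\left(\left(-120\right) 4 + A{\left(38,-53 \right)}\right) - 1194 = \left(\left(-120\right) 4 - 5\right) - 1194 = \left(-480 - 5\right) - 1194 = -485 - 1194 = -1679$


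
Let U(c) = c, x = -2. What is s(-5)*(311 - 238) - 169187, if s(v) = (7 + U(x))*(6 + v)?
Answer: -168822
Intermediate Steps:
s(v) = 30 + 5*v (s(v) = (7 - 2)*(6 + v) = 5*(6 + v) = 30 + 5*v)
s(-5)*(311 - 238) - 169187 = (30 + 5*(-5))*(311 - 238) - 169187 = (30 - 25)*73 - 169187 = 5*73 - 169187 = 365 - 169187 = -168822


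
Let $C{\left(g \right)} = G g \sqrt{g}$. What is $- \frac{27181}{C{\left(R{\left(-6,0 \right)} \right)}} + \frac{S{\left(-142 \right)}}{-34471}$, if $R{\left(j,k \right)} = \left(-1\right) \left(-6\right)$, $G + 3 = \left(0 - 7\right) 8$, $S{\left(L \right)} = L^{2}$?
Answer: $- \frac{20164}{34471} + \frac{27181 \sqrt{6}}{2124} \approx 30.761$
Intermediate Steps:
$G = -59$ ($G = -3 + \left(0 - 7\right) 8 = -3 - 56 = -59$)
$R{\left(j,k \right)} = 6$
$C{\left(g \right)} = - 59 g^{\frac{3}{2}}$ ($C{\left(g \right)} = - 59 g \sqrt{g} = - 59 g^{\frac{3}{2}}$)
$- \frac{27181}{C{\left(R{\left(-6,0 \right)} \right)}} + \frac{S{\left(-142 \right)}}{-34471} = - \frac{27181}{\left(-59\right) 6^{\frac{3}{2}}} + \frac{\left(-142\right)^{2}}{-34471} = - \frac{27181}{\left(-59\right) 6 \sqrt{6}} + 20164 \left(- \frac{1}{34471}\right) = - \frac{27181}{\left(-354\right) \sqrt{6}} - \frac{20164}{34471} = - 27181 \left(- \frac{\sqrt{6}}{2124}\right) - \frac{20164}{34471} = \frac{27181 \sqrt{6}}{2124} - \frac{20164}{34471} = - \frac{20164}{34471} + \frac{27181 \sqrt{6}}{2124}$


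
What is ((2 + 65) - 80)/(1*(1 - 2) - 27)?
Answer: 13/28 ≈ 0.46429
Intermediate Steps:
((2 + 65) - 80)/(1*(1 - 2) - 27) = (67 - 80)/(1*(-1) - 27) = -13/(-1 - 27) = -13/(-28) = -1/28*(-13) = 13/28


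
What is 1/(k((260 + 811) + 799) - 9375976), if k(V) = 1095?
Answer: -1/9374881 ≈ -1.0667e-7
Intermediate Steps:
1/(k((260 + 811) + 799) - 9375976) = 1/(1095 - 9375976) = 1/(-9374881) = -1/9374881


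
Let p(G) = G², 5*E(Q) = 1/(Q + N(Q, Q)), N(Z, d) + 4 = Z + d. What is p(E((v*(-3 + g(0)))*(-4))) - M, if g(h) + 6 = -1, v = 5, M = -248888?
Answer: 2210224995201/8880400 ≈ 2.4889e+5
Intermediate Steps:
g(h) = -7 (g(h) = -6 - 1 = -7)
N(Z, d) = -4 + Z + d (N(Z, d) = -4 + (Z + d) = -4 + Z + d)
E(Q) = 1/(5*(-4 + 3*Q)) (E(Q) = 1/(5*(Q + (-4 + Q + Q))) = 1/(5*(Q + (-4 + 2*Q))) = 1/(5*(-4 + 3*Q)))
p(E((v*(-3 + g(0)))*(-4))) - M = (1/(5*(-4 + 3*((5*(-3 - 7))*(-4)))))² - 1*(-248888) = (1/(5*(-4 + 3*((5*(-10))*(-4)))))² + 248888 = (1/(5*(-4 + 3*(-50*(-4)))))² + 248888 = (1/(5*(-4 + 3*200)))² + 248888 = (1/(5*(-4 + 600)))² + 248888 = ((⅕)/596)² + 248888 = ((⅕)*(1/596))² + 248888 = (1/2980)² + 248888 = 1/8880400 + 248888 = 2210224995201/8880400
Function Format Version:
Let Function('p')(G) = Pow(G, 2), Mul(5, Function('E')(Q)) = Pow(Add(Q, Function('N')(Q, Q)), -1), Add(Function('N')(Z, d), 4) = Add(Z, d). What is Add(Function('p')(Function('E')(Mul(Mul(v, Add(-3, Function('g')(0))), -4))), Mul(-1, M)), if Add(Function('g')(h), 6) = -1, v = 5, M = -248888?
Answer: Rational(2210224995201, 8880400) ≈ 2.4889e+5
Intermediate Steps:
Function('g')(h) = -7 (Function('g')(h) = Add(-6, -1) = -7)
Function('N')(Z, d) = Add(-4, Z, d) (Function('N')(Z, d) = Add(-4, Add(Z, d)) = Add(-4, Z, d))
Function('E')(Q) = Mul(Rational(1, 5), Pow(Add(-4, Mul(3, Q)), -1)) (Function('E')(Q) = Mul(Rational(1, 5), Pow(Add(Q, Add(-4, Q, Q)), -1)) = Mul(Rational(1, 5), Pow(Add(Q, Add(-4, Mul(2, Q))), -1)) = Mul(Rational(1, 5), Pow(Add(-4, Mul(3, Q)), -1)))
Add(Function('p')(Function('E')(Mul(Mul(v, Add(-3, Function('g')(0))), -4))), Mul(-1, M)) = Add(Pow(Mul(Rational(1, 5), Pow(Add(-4, Mul(3, Mul(Mul(5, Add(-3, -7)), -4))), -1)), 2), Mul(-1, -248888)) = Add(Pow(Mul(Rational(1, 5), Pow(Add(-4, Mul(3, Mul(Mul(5, -10), -4))), -1)), 2), 248888) = Add(Pow(Mul(Rational(1, 5), Pow(Add(-4, Mul(3, Mul(-50, -4))), -1)), 2), 248888) = Add(Pow(Mul(Rational(1, 5), Pow(Add(-4, Mul(3, 200)), -1)), 2), 248888) = Add(Pow(Mul(Rational(1, 5), Pow(Add(-4, 600), -1)), 2), 248888) = Add(Pow(Mul(Rational(1, 5), Pow(596, -1)), 2), 248888) = Add(Pow(Mul(Rational(1, 5), Rational(1, 596)), 2), 248888) = Add(Pow(Rational(1, 2980), 2), 248888) = Add(Rational(1, 8880400), 248888) = Rational(2210224995201, 8880400)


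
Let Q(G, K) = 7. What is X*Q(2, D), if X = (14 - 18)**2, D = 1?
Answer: 112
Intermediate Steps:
X = 16 (X = (-4)**2 = 16)
X*Q(2, D) = 16*7 = 112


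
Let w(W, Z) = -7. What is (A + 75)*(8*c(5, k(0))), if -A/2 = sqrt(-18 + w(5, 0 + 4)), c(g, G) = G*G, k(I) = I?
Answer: 0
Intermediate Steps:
c(g, G) = G**2
A = -10*I (A = -2*sqrt(-18 - 7) = -10*I ≈ -10.0*I)
(A + 75)*(8*c(5, k(0))) = (-10*I + 75)*(8*0**2) = (75 - 10*I)*(8*0) = (75 - 10*I)*0 = 0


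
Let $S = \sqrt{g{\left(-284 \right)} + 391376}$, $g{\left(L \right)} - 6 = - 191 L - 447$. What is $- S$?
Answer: $- \sqrt{445179} \approx -667.22$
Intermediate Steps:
$g{\left(L \right)} = -441 - 191 L$ ($g{\left(L \right)} = 6 - \left(447 + 191 L\right) = -441 - 191 L$)
$S = \sqrt{445179}$ ($S = \sqrt{\left(-441 - -54244\right) + 391376} = \sqrt{\left(-441 + 54244\right) + 391376} = \sqrt{53803 + 391376} = \sqrt{445179} \approx 667.22$)
$- S = - \sqrt{445179}$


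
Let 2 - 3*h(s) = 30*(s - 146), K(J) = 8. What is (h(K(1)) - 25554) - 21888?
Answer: -138184/3 ≈ -46061.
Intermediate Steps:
h(s) = 4382/3 - 10*s (h(s) = 2/3 - 10*(s - 146) = 2/3 - 10*(-146 + s) = 2/3 - (-4380 + 30*s)/3 = 2/3 + (1460 - 10*s) = 4382/3 - 10*s)
(h(K(1)) - 25554) - 21888 = ((4382/3 - 10*8) - 25554) - 21888 = ((4382/3 - 80) - 25554) - 21888 = (4142/3 - 25554) - 21888 = -72520/3 - 21888 = -138184/3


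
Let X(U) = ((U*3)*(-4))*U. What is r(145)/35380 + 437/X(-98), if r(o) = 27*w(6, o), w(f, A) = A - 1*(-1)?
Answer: 109711639/1019368560 ≈ 0.10763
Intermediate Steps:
w(f, A) = 1 + A (w(f, A) = A + 1 = 1 + A)
X(U) = -12*U² (X(U) = ((3*U)*(-4))*U = (-12*U)*U = -12*U²)
r(o) = 27 + 27*o (r(o) = 27*(1 + o) = 27 + 27*o)
r(145)/35380 + 437/X(-98) = (27 + 27*145)/35380 + 437/((-12*(-98)²)) = (27 + 3915)*(1/35380) + 437/((-12*9604)) = 3942*(1/35380) + 437/(-115248) = 1971/17690 + 437*(-1/115248) = 1971/17690 - 437/115248 = 109711639/1019368560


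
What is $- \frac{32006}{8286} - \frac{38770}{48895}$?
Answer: $- \frac{188618159}{40514397} \approx -4.6556$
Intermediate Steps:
$- \frac{32006}{8286} - \frac{38770}{48895} = \left(-32006\right) \frac{1}{8286} - \frac{7754}{9779} = - \frac{16003}{4143} - \frac{7754}{9779} = - \frac{188618159}{40514397}$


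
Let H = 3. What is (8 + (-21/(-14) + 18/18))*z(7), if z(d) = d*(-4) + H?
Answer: -525/2 ≈ -262.50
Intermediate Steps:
z(d) = 3 - 4*d (z(d) = d*(-4) + 3 = -4*d + 3 = 3 - 4*d)
(8 + (-21/(-14) + 18/18))*z(7) = (8 + (-21/(-14) + 18/18))*(3 - 4*7) = (8 + (-21*(-1/14) + 18*(1/18)))*(3 - 28) = (8 + (3/2 + 1))*(-25) = (8 + 5/2)*(-25) = (21/2)*(-25) = -525/2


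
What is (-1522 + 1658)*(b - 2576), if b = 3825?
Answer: 169864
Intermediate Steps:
(-1522 + 1658)*(b - 2576) = (-1522 + 1658)*(3825 - 2576) = 136*1249 = 169864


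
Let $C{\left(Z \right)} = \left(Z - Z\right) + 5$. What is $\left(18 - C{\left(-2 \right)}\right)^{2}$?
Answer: $169$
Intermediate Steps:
$C{\left(Z \right)} = 5$ ($C{\left(Z \right)} = 0 + 5 = 5$)
$\left(18 - C{\left(-2 \right)}\right)^{2} = \left(18 - 5\right)^{2} = 13^{2} = 169$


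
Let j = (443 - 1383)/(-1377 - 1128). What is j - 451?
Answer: -225763/501 ≈ -450.62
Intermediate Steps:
j = 188/501 (j = -940/(-2505) = -940*(-1/2505) = 188/501 ≈ 0.37525)
j - 451 = 188/501 - 451 = -225763/501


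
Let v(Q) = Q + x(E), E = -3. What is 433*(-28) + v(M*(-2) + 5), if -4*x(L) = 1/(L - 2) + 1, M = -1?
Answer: -60586/5 ≈ -12117.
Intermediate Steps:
x(L) = -1/4 - 1/(4*(-2 + L)) (x(L) = -(1/(L - 2) + 1)/4 = -(1/(-2 + L) + 1)/4 = -(1 + 1/(-2 + L))/4 = -1/4 - 1/(4*(-2 + L)))
v(Q) = -1/5 + Q (v(Q) = Q + (1 - 1*(-3))/(4*(-2 - 3)) = Q + (1/4)*(1 + 3)/(-5) = Q + (1/4)*(-1/5)*4 = Q - 1/5 = -1/5 + Q)
433*(-28) + v(M*(-2) + 5) = 433*(-28) + (-1/5 + (-1*(-2) + 5)) = -12124 + (-1/5 + (2 + 5)) = -12124 + (-1/5 + 7) = -12124 + 34/5 = -60586/5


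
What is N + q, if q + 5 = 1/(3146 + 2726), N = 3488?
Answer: 20452177/5872 ≈ 3483.0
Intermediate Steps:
q = -29359/5872 (q = -5 + 1/(3146 + 2726) = -5 + 1/5872 = -29359/5872 ≈ -4.9998)
N + q = 3488 - 29359/5872 = 20452177/5872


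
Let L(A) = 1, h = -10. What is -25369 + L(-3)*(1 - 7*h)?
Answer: -25298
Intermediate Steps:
-25369 + L(-3)*(1 - 7*h) = -25369 + 1*(1 - 7*(-10)) = -25369 + 1*(1 + 70) = -25369 + 1*71 = -25369 + 71 = -25298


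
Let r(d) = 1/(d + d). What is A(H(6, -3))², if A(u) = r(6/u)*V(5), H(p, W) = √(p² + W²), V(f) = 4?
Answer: 5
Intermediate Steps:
r(d) = 1/(2*d)
H(p, W) = √(W² + p²)
A(u) = u/3 (A(u) = (1/(2*((6/u))))*4 = ((u/6)/2)*4 = (u/12)*4 = u/3)
A(H(6, -3))² = (√((-3)² + 6²)/3)² = (√(9 + 36)/3)² = (√45/3)² = ((3*√5)/3)² = (√5)² = 5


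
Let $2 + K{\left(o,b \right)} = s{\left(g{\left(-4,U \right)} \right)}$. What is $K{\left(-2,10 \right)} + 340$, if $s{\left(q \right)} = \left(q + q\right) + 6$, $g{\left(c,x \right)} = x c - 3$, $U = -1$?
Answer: $346$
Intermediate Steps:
$g{\left(c,x \right)} = -3 + c x$ ($g{\left(c,x \right)} = c x - 3 = -3 + c x$)
$s{\left(q \right)} = 6 + 2 q$ ($s{\left(q \right)} = 2 q + 6 = 6 + 2 q$)
$K{\left(o,b \right)} = 6$ ($K{\left(o,b \right)} = -2 + \left(6 + 2 \left(-3 - -4\right)\right) = -2 + \left(6 + 2 \left(-3 + 4\right)\right) = -2 + \left(6 + 2 \cdot 1\right) = -2 + \left(6 + 2\right) = -2 + 8 = 6$)
$K{\left(-2,10 \right)} + 340 = 6 + 340 = 346$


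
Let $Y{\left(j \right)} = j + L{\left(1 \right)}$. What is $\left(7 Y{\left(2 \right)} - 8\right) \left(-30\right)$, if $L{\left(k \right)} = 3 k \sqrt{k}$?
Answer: $-810$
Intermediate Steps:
$L{\left(k \right)} = 3 k^{\frac{3}{2}}$
$Y{\left(j \right)} = 3 + j$ ($Y{\left(j \right)} = j + 3 \cdot 1^{\frac{3}{2}} = j + 3 \cdot 1 = j + 3 = 3 + j$)
$\left(7 Y{\left(2 \right)} - 8\right) \left(-30\right) = \left(7 \left(3 + 2\right) - 8\right) \left(-30\right) = \left(7 \cdot 5 - 8\right) \left(-30\right) = \left(35 - 8\right) \left(-30\right) = 27 \left(-30\right) = -810$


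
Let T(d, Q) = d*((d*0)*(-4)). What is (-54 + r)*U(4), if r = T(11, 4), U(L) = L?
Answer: -216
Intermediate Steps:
T(d, Q) = 0 (T(d, Q) = d*(0*(-4)) = d*0 = 0)
r = 0
(-54 + r)*U(4) = (-54 + 0)*4 = -54*4 = -216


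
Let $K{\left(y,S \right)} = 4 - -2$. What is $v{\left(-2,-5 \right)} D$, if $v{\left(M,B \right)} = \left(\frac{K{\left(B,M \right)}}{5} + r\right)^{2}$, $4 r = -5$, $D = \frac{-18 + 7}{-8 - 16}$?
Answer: $\frac{11}{9600} \approx 0.0011458$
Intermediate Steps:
$D = \frac{11}{24}$ ($D = - \frac{11}{-24} = \left(-11\right) \left(- \frac{1}{24}\right) = \frac{11}{24} \approx 0.45833$)
$K{\left(y,S \right)} = 6$ ($K{\left(y,S \right)} = 4 + 2 = 6$)
$r = - \frac{5}{4}$ ($r = \frac{1}{4} \left(-5\right) = - \frac{5}{4} \approx -1.25$)
$v{\left(M,B \right)} = \frac{1}{400}$ ($v{\left(M,B \right)} = \left(\frac{6}{5} - \frac{5}{4}\right)^{2} = \left(- \frac{1}{20}\right)^{2} = \frac{1}{400}$)
$v{\left(-2,-5 \right)} D = \frac{1}{400} \cdot \frac{11}{24} = \frac{11}{9600}$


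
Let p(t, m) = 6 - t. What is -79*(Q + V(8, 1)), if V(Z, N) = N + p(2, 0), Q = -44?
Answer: 3081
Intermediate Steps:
V(Z, N) = 4 + N (V(Z, N) = N + (6 - 1*2) = N + (6 - 2) = N + 4 = 4 + N)
-79*(Q + V(8, 1)) = -79*(-44 + (4 + 1)) = -79*(-44 + 5) = -79*(-39) = 3081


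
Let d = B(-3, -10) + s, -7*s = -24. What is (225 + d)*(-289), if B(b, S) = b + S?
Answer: -435812/7 ≈ -62259.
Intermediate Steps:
B(b, S) = S + b
s = 24/7 (s = -1/7*(-24) = 24/7 ≈ 3.4286)
d = -67/7 (d = (-10 - 3) + 24/7 = -13 + 24/7 = -67/7 ≈ -9.5714)
(225 + d)*(-289) = (225 - 67/7)*(-289) = (1508/7)*(-289) = -435812/7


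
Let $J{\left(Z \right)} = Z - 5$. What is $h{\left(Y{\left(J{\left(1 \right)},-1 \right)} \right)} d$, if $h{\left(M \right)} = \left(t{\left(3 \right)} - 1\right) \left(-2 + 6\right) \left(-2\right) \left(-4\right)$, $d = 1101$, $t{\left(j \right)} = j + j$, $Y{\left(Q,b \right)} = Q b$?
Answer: $176160$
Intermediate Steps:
$J{\left(Z \right)} = -5 + Z$ ($J{\left(Z \right)} = Z - 5 = -5 + Z$)
$t{\left(j \right)} = 2 j$
$h{\left(M \right)} = 160$ ($h{\left(M \right)} = \left(2 \cdot 3 - 1\right) \left(-2 + 6\right) \left(-2\right) \left(-4\right) = \left(6 - 1\right) 4 \left(-2\right) \left(-4\right) = 5 \cdot 4 \left(-2\right) \left(-4\right) = 20 \left(-2\right) \left(-4\right) = \left(-40\right) \left(-4\right) = 160$)
$h{\left(Y{\left(J{\left(1 \right)},-1 \right)} \right)} d = 160 \cdot 1101 = 176160$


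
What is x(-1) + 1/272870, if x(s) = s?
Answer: -272869/272870 ≈ -1.0000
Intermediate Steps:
x(-1) + 1/272870 = -1 + 1/272870 = -272869/272870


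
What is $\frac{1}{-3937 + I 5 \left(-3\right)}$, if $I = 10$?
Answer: $- \frac{1}{4087} \approx -0.00024468$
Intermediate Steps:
$\frac{1}{-3937 + I 5 \left(-3\right)} = \frac{1}{-3937 + 10 \cdot 5 \left(-3\right)} = \frac{1}{-3937 + 50 \left(-3\right)} = \frac{1}{-3937 - 150} = \frac{1}{-4087} = - \frac{1}{4087}$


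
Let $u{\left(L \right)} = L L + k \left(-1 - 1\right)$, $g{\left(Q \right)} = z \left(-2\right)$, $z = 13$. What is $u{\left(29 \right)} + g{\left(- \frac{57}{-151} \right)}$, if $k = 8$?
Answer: $799$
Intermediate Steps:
$g{\left(Q \right)} = -26$ ($g{\left(Q \right)} = 13 \left(-2\right) = -26$)
$u{\left(L \right)} = -16 + L^{2}$ ($u{\left(L \right)} = L L + 8 \left(-1 - 1\right) = L^{2} + 8 \left(-2\right) = L^{2} - 16 = -16 + L^{2}$)
$u{\left(29 \right)} + g{\left(- \frac{57}{-151} \right)} = \left(-16 + 29^{2}\right) - 26 = \left(-16 + 841\right) - 26 = 825 - 26 = 799$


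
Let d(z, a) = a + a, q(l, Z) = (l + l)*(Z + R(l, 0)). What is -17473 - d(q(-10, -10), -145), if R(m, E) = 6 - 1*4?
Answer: -17183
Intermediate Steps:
R(m, E) = 2 (R(m, E) = 6 - 4 = 2)
q(l, Z) = 2*l*(2 + Z) (q(l, Z) = (l + l)*(Z + 2) = (2*l)*(2 + Z) = 2*l*(2 + Z))
d(z, a) = 2*a
-17473 - d(q(-10, -10), -145) = -17473 - 2*(-145) = -17473 - 1*(-290) = -17473 + 290 = -17183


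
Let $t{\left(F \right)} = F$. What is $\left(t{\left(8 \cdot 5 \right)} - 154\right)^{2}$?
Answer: $12996$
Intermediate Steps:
$\left(t{\left(8 \cdot 5 \right)} - 154\right)^{2} = \left(8 \cdot 5 - 154\right)^{2} = \left(40 - 154\right)^{2} = \left(-114\right)^{2} = 12996$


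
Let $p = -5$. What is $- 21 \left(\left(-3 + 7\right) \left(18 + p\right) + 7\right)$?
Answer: $-1239$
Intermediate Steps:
$- 21 \left(\left(-3 + 7\right) \left(18 + p\right) + 7\right) = - 21 \left(\left(-3 + 7\right) \left(18 - 5\right) + 7\right) = - 21 \left(4 \cdot 13 + 7\right) = - 21 \left(52 + 7\right) = \left(-21\right) 59 = -1239$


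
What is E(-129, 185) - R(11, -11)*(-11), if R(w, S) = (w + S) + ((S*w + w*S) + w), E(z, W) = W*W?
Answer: 31684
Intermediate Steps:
E(z, W) = W²
R(w, S) = S + 2*w + 2*S*w (R(w, S) = (S + w) + ((S*w + S*w) + w) = (S + w) + (2*S*w + w) = (S + w) + (w + 2*S*w) = S + 2*w + 2*S*w)
E(-129, 185) - R(11, -11)*(-11) = 185² - (-11 + 2*11 + 2*(-11)*11)*(-11) = 34225 - (-11 + 22 - 242)*(-11) = 34225 - (-231)*(-11) = 34225 - 1*2541 = 34225 - 2541 = 31684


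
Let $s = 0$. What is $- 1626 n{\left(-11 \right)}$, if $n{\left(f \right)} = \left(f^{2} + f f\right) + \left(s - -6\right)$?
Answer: $-403248$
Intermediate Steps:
$n{\left(f \right)} = 6 + 2 f^{2}$ ($n{\left(f \right)} = \left(f^{2} + f f\right) + \left(0 - -6\right) = \left(f^{2} + f^{2}\right) + \left(0 + 6\right) = 2 f^{2} + 6 = 6 + 2 f^{2}$)
$- 1626 n{\left(-11 \right)} = - 1626 \left(6 + 2 \left(-11\right)^{2}\right) = - 1626 \left(6 + 2 \cdot 121\right) = - 1626 \left(6 + 242\right) = \left(-1626\right) 248 = -403248$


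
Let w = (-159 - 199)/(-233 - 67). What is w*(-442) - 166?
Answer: -52009/75 ≈ -693.45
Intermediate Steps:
w = 179/150 (w = -358/(-300) = -358*(-1/300) = 179/150 ≈ 1.1933)
w*(-442) - 166 = (179/150)*(-442) - 166 = -39559/75 - 166 = -52009/75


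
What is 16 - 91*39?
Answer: -3533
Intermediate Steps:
16 - 91*39 = 16 - 3549 = -3533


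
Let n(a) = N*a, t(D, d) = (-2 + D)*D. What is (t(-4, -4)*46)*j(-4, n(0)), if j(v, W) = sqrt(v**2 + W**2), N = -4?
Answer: 4416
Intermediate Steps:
t(D, d) = D*(-2 + D)
n(a) = -4*a
j(v, W) = sqrt(W**2 + v**2)
(t(-4, -4)*46)*j(-4, n(0)) = (-4*(-2 - 4)*46)*sqrt((-4*0)**2 + (-4)**2) = (-4*(-6)*46)*sqrt(0**2 + 16) = (24*46)*sqrt(0 + 16) = 1104*sqrt(16) = 1104*4 = 4416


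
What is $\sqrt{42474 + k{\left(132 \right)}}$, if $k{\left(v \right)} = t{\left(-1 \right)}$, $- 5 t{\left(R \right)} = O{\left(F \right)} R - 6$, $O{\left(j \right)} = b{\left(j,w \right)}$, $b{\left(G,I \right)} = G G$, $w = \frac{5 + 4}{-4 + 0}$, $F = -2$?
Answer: $2 \sqrt{10619} \approx 206.1$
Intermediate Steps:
$w = - \frac{9}{4}$ ($w = \frac{9}{-4} = 9 \left(- \frac{1}{4}\right) = - \frac{9}{4} \approx -2.25$)
$b{\left(G,I \right)} = G^{2}$
$O{\left(j \right)} = j^{2}$
$t{\left(R \right)} = \frac{6}{5} - \frac{4 R}{5}$ ($t{\left(R \right)} = - \frac{\left(-2\right)^{2} R - 6}{5} = - \frac{4 R - 6}{5} = - \frac{-6 + 4 R}{5} = \frac{6}{5} - \frac{4 R}{5}$)
$k{\left(v \right)} = 2$ ($k{\left(v \right)} = \frac{6}{5} - - \frac{4}{5} = \frac{6}{5} + \frac{4}{5} = 2$)
$\sqrt{42474 + k{\left(132 \right)}} = \sqrt{42474 + 2} = \sqrt{42476} = 2 \sqrt{10619}$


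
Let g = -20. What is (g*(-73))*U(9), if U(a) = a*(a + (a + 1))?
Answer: 249660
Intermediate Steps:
U(a) = a*(1 + 2*a) (U(a) = a*(a + (1 + a)) = a*(1 + 2*a))
(g*(-73))*U(9) = (-20*(-73))*(9*(1 + 2*9)) = 1460*(9*(1 + 18)) = 1460*(9*19) = 1460*171 = 249660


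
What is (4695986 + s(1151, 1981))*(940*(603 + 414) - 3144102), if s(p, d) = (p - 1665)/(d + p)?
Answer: -2681876768909653/261 ≈ -1.0275e+13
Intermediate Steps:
s(p, d) = (-1665 + p)/(d + p)
(4695986 + s(1151, 1981))*(940*(603 + 414) - 3144102) = (4695986 + (-1665 + 1151)/(1981 + 1151))*(940*(603 + 414) - 3144102) = (4695986 - 514/3132)*(940*1017 - 3144102) = (4695986 + (1/3132)*(-514))*(955980 - 3144102) = (4695986 - 257/1566)*(-2188122) = (7353913819/1566)*(-2188122) = -2681876768909653/261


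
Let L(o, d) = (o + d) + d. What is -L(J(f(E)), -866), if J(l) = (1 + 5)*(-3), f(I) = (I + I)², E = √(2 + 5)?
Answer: 1750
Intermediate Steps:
E = √7 ≈ 2.6458
f(I) = 4*I² (f(I) = (2*I)² = 4*I²)
J(l) = -18 (J(l) = 6*(-3) = -18)
L(o, d) = o + 2*d (L(o, d) = (d + o) + d = o + 2*d)
-L(J(f(E)), -866) = -(-18 + 2*(-866)) = -(-18 - 1732) = -1*(-1750) = 1750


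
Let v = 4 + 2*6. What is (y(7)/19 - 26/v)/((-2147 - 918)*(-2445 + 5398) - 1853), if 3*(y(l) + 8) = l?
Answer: 877/4128075888 ≈ 2.1245e-7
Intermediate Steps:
y(l) = -8 + l/3
v = 16 (v = 4 + 12 = 16)
(y(7)/19 - 26/v)/((-2147 - 918)*(-2445 + 5398) - 1853) = ((-8 + (1/3)*7)/19 - 26/16)/((-2147 - 918)*(-2445 + 5398) - 1853) = ((-8 + 7/3)*(1/19) - 26*1/16)/(-3065*2953 - 1853) = (-17/3*1/19 - 13/8)/(-9050945 - 1853) = (-17/57 - 13/8)/(-9052798) = -877/456*(-1/9052798) = 877/4128075888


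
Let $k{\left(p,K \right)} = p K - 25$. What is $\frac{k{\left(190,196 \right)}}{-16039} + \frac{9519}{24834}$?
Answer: $- \frac{257174023}{132770842} \approx -1.937$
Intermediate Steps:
$k{\left(p,K \right)} = -25 + K p$ ($k{\left(p,K \right)} = K p - 25 = -25 + K p$)
$\frac{k{\left(190,196 \right)}}{-16039} + \frac{9519}{24834} = \frac{-25 + 196 \cdot 190}{-16039} + \frac{9519}{24834} = \left(-25 + 37240\right) \left(- \frac{1}{16039}\right) + 9519 \cdot \frac{1}{24834} = 37215 \left(- \frac{1}{16039}\right) + \frac{3173}{8278} = - \frac{37215}{16039} + \frac{3173}{8278} = - \frac{257174023}{132770842}$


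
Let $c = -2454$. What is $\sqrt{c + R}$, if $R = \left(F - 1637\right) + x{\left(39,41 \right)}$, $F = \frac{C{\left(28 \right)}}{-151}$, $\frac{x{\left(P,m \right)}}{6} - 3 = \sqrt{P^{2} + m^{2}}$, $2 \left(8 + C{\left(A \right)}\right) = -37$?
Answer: $\frac{\sqrt{-371457886 + 547224 \sqrt{3202}}}{302} \approx 61.101 i$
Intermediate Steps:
$C{\left(A \right)} = - \frac{53}{2}$ ($C{\left(A \right)} = -8 + \frac{1}{2} \left(-37\right) = -8 - \frac{37}{2} = - \frac{53}{2}$)
$x{\left(P,m \right)} = 18 + 6 \sqrt{P^{2} + m^{2}}$
$F = \frac{53}{302}$ ($F = - \frac{53}{2 \left(-151\right)} = \left(- \frac{53}{2}\right) \left(- \frac{1}{151}\right) = \frac{53}{302} \approx 0.1755$)
$R = - \frac{488885}{302} + 6 \sqrt{3202}$ ($R = \left(\frac{53}{302} - 1637\right) + \left(18 + 6 \sqrt{39^{2} + 41^{2}}\right) = - \frac{494321}{302} + \left(18 + 6 \sqrt{1521 + 1681}\right) = - \frac{494321}{302} + \left(18 + 6 \sqrt{3202}\right) = - \frac{488885}{302} + 6 \sqrt{3202} \approx -1279.3$)
$\sqrt{c + R} = \sqrt{-2454 - \left(\frac{488885}{302} - 6 \sqrt{3202}\right)} = \sqrt{- \frac{1229993}{302} + 6 \sqrt{3202}}$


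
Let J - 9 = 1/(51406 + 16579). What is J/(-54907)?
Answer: -611866/3732852395 ≈ -0.00016391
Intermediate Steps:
J = 611866/67985 (J = 9 + 1/(51406 + 16579) = 9 + 1/67985 = 611866/67985 ≈ 9.0000)
J/(-54907) = (611866/67985)/(-54907) = (611866/67985)*(-1/54907) = -611866/3732852395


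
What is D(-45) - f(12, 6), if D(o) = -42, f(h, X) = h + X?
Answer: -60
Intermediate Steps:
f(h, X) = X + h
D(-45) - f(12, 6) = -42 - (6 + 12) = -42 - 1*18 = -42 - 18 = -60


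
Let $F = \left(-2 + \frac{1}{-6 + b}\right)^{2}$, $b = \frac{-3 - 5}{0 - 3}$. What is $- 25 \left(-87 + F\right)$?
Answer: $\frac{8171}{4} \approx 2042.8$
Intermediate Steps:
$b = \frac{8}{3}$ ($b = - \frac{8}{-3} = \left(-8\right) \left(- \frac{1}{3}\right) = \frac{8}{3} \approx 2.6667$)
$F = \frac{529}{100}$ ($F = \left(-2 + \frac{1}{-6 + \frac{8}{3}}\right)^{2} = \left(-2 + \frac{1}{- \frac{10}{3}}\right)^{2} = \left(-2 - \frac{3}{10}\right)^{2} = \left(- \frac{23}{10}\right)^{2} = \frac{529}{100} \approx 5.29$)
$- 25 \left(-87 + F\right) = - 25 \left(-87 + \frac{529}{100}\right) = \left(-25\right) \left(- \frac{8171}{100}\right) = \frac{8171}{4}$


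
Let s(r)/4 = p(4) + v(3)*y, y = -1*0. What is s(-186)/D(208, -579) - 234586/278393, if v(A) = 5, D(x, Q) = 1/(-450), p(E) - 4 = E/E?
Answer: -2505771586/278393 ≈ -9000.8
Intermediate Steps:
p(E) = 5 (p(E) = 4 + E/E = 4 + 1 = 5)
D(x, Q) = -1/450
y = 0
s(r) = 20 (s(r) = 4*(5 + 5*0) = 4*(5 + 0) = 4*5 = 20)
s(-186)/D(208, -579) - 234586/278393 = 20/(-1/450) - 234586/278393 = 20*(-450) - 234586*1/278393 = -9000 - 234586/278393 = -2505771586/278393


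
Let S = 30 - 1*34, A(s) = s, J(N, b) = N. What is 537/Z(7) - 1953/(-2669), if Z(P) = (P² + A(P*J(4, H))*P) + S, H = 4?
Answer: 1903926/643229 ≈ 2.9599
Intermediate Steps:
S = -4 (S = 30 - 34 = -4)
Z(P) = -4 + 5*P² (Z(P) = (P² + (P*4)*P) - 4 = (P² + (4*P)*P) - 4 = (P² + 4*P²) - 4 = 5*P² - 4 = -4 + 5*P²)
537/Z(7) - 1953/(-2669) = 537/(-4 + 5*7²) - 1953/(-2669) = 537/(-4 + 5*49) - 1953*(-1/2669) = 537/(-4 + 245) + 1953/2669 = 537/241 + 1953/2669 = 1903926/643229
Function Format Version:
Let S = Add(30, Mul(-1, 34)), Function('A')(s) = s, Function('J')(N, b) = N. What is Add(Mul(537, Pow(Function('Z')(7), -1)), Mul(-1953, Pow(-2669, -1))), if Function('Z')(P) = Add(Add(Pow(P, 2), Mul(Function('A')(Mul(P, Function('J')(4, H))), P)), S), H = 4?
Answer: Rational(1903926, 643229) ≈ 2.9599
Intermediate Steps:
S = -4 (S = Add(30, -34) = -4)
Function('Z')(P) = Add(-4, Mul(5, Pow(P, 2))) (Function('Z')(P) = Add(Add(Pow(P, 2), Mul(Mul(P, 4), P)), -4) = Add(Add(Pow(P, 2), Mul(Mul(4, P), P)), -4) = Add(Add(Pow(P, 2), Mul(4, Pow(P, 2))), -4) = Add(Mul(5, Pow(P, 2)), -4) = Add(-4, Mul(5, Pow(P, 2))))
Add(Mul(537, Pow(Function('Z')(7), -1)), Mul(-1953, Pow(-2669, -1))) = Add(Mul(537, Pow(Add(-4, Mul(5, Pow(7, 2))), -1)), Mul(-1953, Pow(-2669, -1))) = Add(Mul(537, Pow(Add(-4, Mul(5, 49)), -1)), Mul(-1953, Rational(-1, 2669))) = Add(Mul(537, Pow(Add(-4, 245), -1)), Rational(1953, 2669)) = Add(Mul(537, Pow(241, -1)), Rational(1953, 2669)) = Add(Mul(537, Rational(1, 241)), Rational(1953, 2669)) = Add(Rational(537, 241), Rational(1953, 2669)) = Rational(1903926, 643229)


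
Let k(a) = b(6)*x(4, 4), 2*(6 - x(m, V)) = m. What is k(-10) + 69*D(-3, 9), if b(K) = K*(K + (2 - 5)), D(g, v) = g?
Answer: -135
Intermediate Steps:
x(m, V) = 6 - m/2
b(K) = K*(-3 + K) (b(K) = K*(K - 3) = K*(-3 + K))
k(a) = 72 (k(a) = (6*(-3 + 6))*(6 - 1/2*4) = (6*3)*(6 - 2) = 18*4 = 72)
k(-10) + 69*D(-3, 9) = 72 + 69*(-3) = 72 - 207 = -135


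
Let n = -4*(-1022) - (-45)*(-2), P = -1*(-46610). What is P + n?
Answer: 50608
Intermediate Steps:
P = 46610
n = 3998 (n = 4088 - 1*90 = 4088 - 90 = 3998)
P + n = 46610 + 3998 = 50608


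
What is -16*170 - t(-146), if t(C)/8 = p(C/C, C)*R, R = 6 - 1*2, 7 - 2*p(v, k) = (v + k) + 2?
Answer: -5120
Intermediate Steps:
p(v, k) = 5/2 - k/2 - v/2 (p(v, k) = 7/2 - ((v + k) + 2)/2 = 7/2 - ((k + v) + 2)/2 = 7/2 - (2 + k + v)/2 = 7/2 + (-1 - k/2 - v/2) = 5/2 - k/2 - v/2)
R = 4 (R = 6 - 2 = 4)
t(C) = 64 - 16*C (t(C) = 8*((5/2 - C/2 - C/(2*C))*4) = 8*((5/2 - C/2 - ½*1)*4) = 8*((5/2 - C/2 - ½)*4) = 8*((2 - C/2)*4) = 8*(8 - 2*C) = 64 - 16*C)
-16*170 - t(-146) = -16*170 - (64 - 16*(-146)) = -2720 - (64 + 2336) = -2720 - 1*2400 = -2720 - 2400 = -5120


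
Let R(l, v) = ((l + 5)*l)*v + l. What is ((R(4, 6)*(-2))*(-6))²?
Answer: 6969600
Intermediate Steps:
R(l, v) = l + l*v*(5 + l) (R(l, v) = ((5 + l)*l)*v + l = (l*(5 + l))*v + l = l*v*(5 + l) + l = l + l*v*(5 + l))
((R(4, 6)*(-2))*(-6))² = (((4*(1 + 5*6 + 4*6))*(-2))*(-6))² = (((4*(1 + 30 + 24))*(-2))*(-6))² = (((4*55)*(-2))*(-6))² = ((220*(-2))*(-6))² = (-440*(-6))² = 2640² = 6969600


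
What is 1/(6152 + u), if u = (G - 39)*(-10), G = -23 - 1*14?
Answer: 1/6912 ≈ 0.00014468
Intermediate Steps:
G = -37 (G = -23 - 14 = -37)
u = 760 (u = (-37 - 39)*(-10) = -76*(-10) = 760)
1/(6152 + u) = 1/(6152 + 760) = 1/6912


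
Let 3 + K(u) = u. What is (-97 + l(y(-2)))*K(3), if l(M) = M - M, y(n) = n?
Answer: 0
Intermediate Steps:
K(u) = -3 + u
l(M) = 0
(-97 + l(y(-2)))*K(3) = (-97 + 0)*(-3 + 3) = -97*0 = 0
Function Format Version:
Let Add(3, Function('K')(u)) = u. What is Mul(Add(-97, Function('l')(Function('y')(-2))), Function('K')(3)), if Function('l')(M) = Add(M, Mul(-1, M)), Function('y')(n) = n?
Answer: 0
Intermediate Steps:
Function('K')(u) = Add(-3, u)
Function('l')(M) = 0
Mul(Add(-97, Function('l')(Function('y')(-2))), Function('K')(3)) = Mul(Add(-97, 0), Add(-3, 3)) = Mul(-97, 0) = 0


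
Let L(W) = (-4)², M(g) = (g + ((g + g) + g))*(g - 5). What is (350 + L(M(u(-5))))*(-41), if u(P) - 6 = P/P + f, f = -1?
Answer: -15006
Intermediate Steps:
u(P) = 6 (u(P) = 6 + (P/P - 1) = 6 + (1 - 1) = 6 + 0 = 6)
M(g) = 4*g*(-5 + g) (M(g) = (g + (2*g + g))*(-5 + g) = (g + 3*g)*(-5 + g) = (4*g)*(-5 + g) = 4*g*(-5 + g))
L(W) = 16
(350 + L(M(u(-5))))*(-41) = (350 + 16)*(-41) = 366*(-41) = -15006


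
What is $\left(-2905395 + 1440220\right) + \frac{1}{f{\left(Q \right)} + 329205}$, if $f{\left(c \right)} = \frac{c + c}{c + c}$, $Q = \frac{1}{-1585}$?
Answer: $- \frac{482344401049}{329206} \approx -1.4652 \cdot 10^{6}$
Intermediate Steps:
$Q = - \frac{1}{1585} \approx -0.00063092$
$f{\left(c \right)} = 1$ ($f{\left(c \right)} = \frac{2 c}{2 c} = 2 c \frac{1}{2 c} = 1$)
$\left(-2905395 + 1440220\right) + \frac{1}{f{\left(Q \right)} + 329205} = \left(-2905395 + 1440220\right) + \frac{1}{1 + 329205} = -1465175 + \frac{1}{329206} = - \frac{482344401049}{329206}$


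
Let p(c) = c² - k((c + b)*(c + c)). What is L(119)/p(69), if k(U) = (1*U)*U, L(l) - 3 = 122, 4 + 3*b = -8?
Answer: -125/80456139 ≈ -1.5536e-6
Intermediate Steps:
b = -4 (b = -4/3 + (⅓)*(-8) = -4/3 - 8/3 = -4)
L(l) = 125 (L(l) = 3 + 122 = 125)
k(U) = U² (k(U) = U*U = U²)
p(c) = c² - 4*c²*(-4 + c)² (p(c) = c² - ((c - 4)*(c + c))² = c² - ((-4 + c)*(2*c))² = c² - (2*c*(-4 + c))² = c² - 4*c²*(-4 + c)²)
L(119)/p(69) = 125/((69²*(1 - 4*(-4 + 69)²))) = 125/((4761*(1 - 4*65²))) = 125/((4761*(1 - 4*4225))) = 125/((4761*(1 - 16900))) = 125/((4761*(-16899))) = 125/(-80456139) = 125*(-1/80456139) = -125/80456139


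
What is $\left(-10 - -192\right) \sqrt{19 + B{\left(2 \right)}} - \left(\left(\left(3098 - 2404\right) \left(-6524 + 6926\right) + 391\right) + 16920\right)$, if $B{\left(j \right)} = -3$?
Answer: $-295571$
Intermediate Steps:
$\left(-10 - -192\right) \sqrt{19 + B{\left(2 \right)}} - \left(\left(\left(3098 - 2404\right) \left(-6524 + 6926\right) + 391\right) + 16920\right) = \left(-10 - -192\right) \sqrt{19 - 3} - \left(\left(\left(3098 - 2404\right) \left(-6524 + 6926\right) + 391\right) + 16920\right) = \left(-10 + 192\right) \sqrt{16} - \left(\left(694 \cdot 402 + 391\right) + 16920\right) = 182 \cdot 4 - \left(\left(278988 + 391\right) + 16920\right) = 728 - \left(279379 + 16920\right) = 728 - 296299 = -295571$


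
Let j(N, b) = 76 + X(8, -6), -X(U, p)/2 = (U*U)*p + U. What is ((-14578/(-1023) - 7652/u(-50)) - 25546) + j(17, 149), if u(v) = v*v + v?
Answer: -30962035598/1253175 ≈ -24707.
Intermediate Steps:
X(U, p) = -2*U - 2*p*U**2 (X(U, p) = -2*((U*U)*p + U) = -2*(U**2*p + U) = -2*(p*U**2 + U) = -2*(U + p*U**2) = -2*U - 2*p*U**2)
u(v) = v + v**2 (u(v) = v**2 + v = v + v**2)
j(N, b) = 828 (j(N, b) = 76 - 2*8*(1 + 8*(-6)) = 76 - 2*8*(1 - 48) = 76 - 2*8*(-47) = 76 + 752 = 828)
((-14578/(-1023) - 7652/u(-50)) - 25546) + j(17, 149) = ((-14578/(-1023) - 7652*(-1/(50*(1 - 50)))) - 25546) + 828 = ((-14578*(-1/1023) - 7652/((-50*(-49)))) - 25546) + 828 = ((14578/1023 - 7652/2450) - 25546) + 828 = ((14578/1023 - 7652*1/2450) - 25546) + 828 = ((14578/1023 - 3826/1225) - 25546) + 828 = (13944052/1253175 - 25546) + 828 = -31999664498/1253175 + 828 = -30962035598/1253175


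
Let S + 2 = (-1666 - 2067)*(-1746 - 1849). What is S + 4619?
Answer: 13424752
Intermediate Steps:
S = 13420133 (S = -2 + (-1666 - 2067)*(-1746 - 1849) = -2 - 3733*(-3595) = -2 + 13420135 = 13420133)
S + 4619 = 13420133 + 4619 = 13424752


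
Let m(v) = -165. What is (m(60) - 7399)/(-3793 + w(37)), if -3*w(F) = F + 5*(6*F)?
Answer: 11346/6263 ≈ 1.8116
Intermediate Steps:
w(F) = -31*F/3 (w(F) = -(F + 5*(6*F))/3 = -(F + 30*F)/3 = -31*F/3)
(m(60) - 7399)/(-3793 + w(37)) = (-165 - 7399)/(-3793 - 31/3*37) = -7564/(-3793 - 1147/3) = -7564/(-12526/3) = -7564*(-3/12526) = 11346/6263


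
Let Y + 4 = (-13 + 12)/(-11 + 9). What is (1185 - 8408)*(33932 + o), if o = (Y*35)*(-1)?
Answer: -491951307/2 ≈ -2.4598e+8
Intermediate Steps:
Y = -7/2 (Y = -4 + (-13 + 12)/(-11 + 9) = -4 - 1/(-2) = -4 - 1*(-½) = -4 + ½ = -7/2 ≈ -3.5000)
o = 245/2 (o = -7/2*35*(-1) = -245/2*(-1) = 245/2 ≈ 122.50)
(1185 - 8408)*(33932 + o) = (1185 - 8408)*(33932 + 245/2) = -7223*68109/2 = -491951307/2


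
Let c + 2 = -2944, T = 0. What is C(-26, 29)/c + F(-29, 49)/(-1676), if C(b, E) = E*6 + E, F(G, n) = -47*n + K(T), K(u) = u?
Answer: 3222205/2468748 ≈ 1.3052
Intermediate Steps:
F(G, n) = -47*n (F(G, n) = -47*n + 0 = -47*n)
c = -2946 (c = -2 - 2944 = -2946)
C(b, E) = 7*E (C(b, E) = 6*E + E = 7*E)
C(-26, 29)/c + F(-29, 49)/(-1676) = (7*29)/(-2946) - 47*49/(-1676) = 203*(-1/2946) - 2303*(-1/1676) = -203/2946 + 2303/1676 = 3222205/2468748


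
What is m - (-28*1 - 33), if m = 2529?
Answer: 2590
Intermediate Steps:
m - (-28*1 - 33) = 2529 - (-28*1 - 33) = 2529 - (-28 - 33) = 2529 - 1*(-61) = 2529 + 61 = 2590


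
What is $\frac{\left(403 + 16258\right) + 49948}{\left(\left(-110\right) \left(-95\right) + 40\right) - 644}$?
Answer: $\frac{7401}{1094} \approx 6.7651$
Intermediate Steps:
$\frac{\left(403 + 16258\right) + 49948}{\left(\left(-110\right) \left(-95\right) + 40\right) - 644} = \frac{16661 + 49948}{\left(10450 + 40\right) - 644} = \frac{66609}{10490 - 644} = \frac{66609}{9846} = 66609 \cdot \frac{1}{9846} = \frac{7401}{1094}$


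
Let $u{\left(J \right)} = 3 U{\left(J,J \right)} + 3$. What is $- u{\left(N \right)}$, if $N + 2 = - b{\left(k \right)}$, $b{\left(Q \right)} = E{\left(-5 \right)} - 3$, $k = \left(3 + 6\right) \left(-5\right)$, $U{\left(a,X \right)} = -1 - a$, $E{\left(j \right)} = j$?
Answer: $18$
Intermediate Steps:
$k = -45$ ($k = 9 \left(-5\right) = -45$)
$b{\left(Q \right)} = -8$ ($b{\left(Q \right)} = -5 - 3 = -8$)
$N = 6$ ($N = -2 - -8 = -2 + 8 = 6$)
$u{\left(J \right)} = - 3 J$ ($u{\left(J \right)} = 3 \left(-1 - J\right) + 3 = \left(-3 - 3 J\right) + 3 = - 3 J$)
$- u{\left(N \right)} = - \left(-3\right) 6 = \left(-1\right) \left(-18\right) = 18$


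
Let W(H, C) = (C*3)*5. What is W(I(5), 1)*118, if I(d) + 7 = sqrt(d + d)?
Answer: 1770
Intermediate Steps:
I(d) = -7 + sqrt(2)*sqrt(d) (I(d) = -7 + sqrt(d + d) = -7 + sqrt(2*d) = -7 + sqrt(2)*sqrt(d))
W(H, C) = 15*C (W(H, C) = (3*C)*5 = 15*C)
W(I(5), 1)*118 = (15*1)*118 = 15*118 = 1770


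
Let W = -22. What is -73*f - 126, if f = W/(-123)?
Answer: -17104/123 ≈ -139.06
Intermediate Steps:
f = 22/123 (f = -22/(-123) = -22*(-1/123) = 22/123 ≈ 0.17886)
-73*f - 126 = -73*22/123 - 126 = -1606/123 - 126 = -17104/123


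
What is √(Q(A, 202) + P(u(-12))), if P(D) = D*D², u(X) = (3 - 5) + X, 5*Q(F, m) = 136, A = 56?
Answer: 4*I*√4245/5 ≈ 52.123*I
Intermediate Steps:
Q(F, m) = 136/5 (Q(F, m) = (⅕)*136 = 136/5)
u(X) = -2 + X
P(D) = D³
√(Q(A, 202) + P(u(-12))) = √(136/5 + (-2 - 12)³) = √(136/5 + (-14)³) = √(136/5 - 2744) = √(-13584/5) = 4*I*√4245/5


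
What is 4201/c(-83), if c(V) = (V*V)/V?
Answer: -4201/83 ≈ -50.614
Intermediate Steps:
c(V) = V (c(V) = V²/V = V)
4201/c(-83) = 4201/(-83) = 4201*(-1/83) = -4201/83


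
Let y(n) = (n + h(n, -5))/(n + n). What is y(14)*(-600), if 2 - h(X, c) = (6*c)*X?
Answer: -65400/7 ≈ -9342.9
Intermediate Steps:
h(X, c) = 2 - 6*X*c (h(X, c) = 2 - 6*c*X = 2 - 6*X*c)
y(n) = (2 + 31*n)/(2*n) (y(n) = (n + (2 - 6*n*(-5)))/(n + n) = (n + (2 + 30*n))/((2*n)) = (2 + 31*n)*(1/(2*n)) = (2 + 31*n)/(2*n))
y(14)*(-600) = (31/2 + 1/14)*(-600) = (109/7)*(-600) = -65400/7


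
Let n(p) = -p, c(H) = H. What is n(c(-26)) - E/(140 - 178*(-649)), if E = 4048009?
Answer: -1040797/115662 ≈ -8.9986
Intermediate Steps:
n(c(-26)) - E/(140 - 178*(-649)) = -1*(-26) - 4048009/(140 - 178*(-649)) = 26 - 4048009/(140 + 115522) = 26 - 4048009/115662 = -1040797/115662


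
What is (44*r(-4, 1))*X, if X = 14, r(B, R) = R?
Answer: 616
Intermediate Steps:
(44*r(-4, 1))*X = (44*1)*14 = 44*14 = 616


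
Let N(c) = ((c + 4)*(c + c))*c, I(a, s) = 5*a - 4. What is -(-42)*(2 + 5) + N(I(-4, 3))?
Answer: -22746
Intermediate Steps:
I(a, s) = -4 + 5*a
N(c) = 2*c**2*(4 + c) (N(c) = ((4 + c)*(2*c))*c = (2*c*(4 + c))*c = 2*c**2*(4 + c))
-(-42)*(2 + 5) + N(I(-4, 3)) = -(-42)*(2 + 5) + 2*(-4 + 5*(-4))**2*(4 + (-4 + 5*(-4))) = -(-42)*7 + 2*(-4 - 20)**2*(4 + (-4 - 20)) = -14*(-21) + 2*(-24)**2*(4 - 24) = 294 + 2*576*(-20) = 294 - 23040 = -22746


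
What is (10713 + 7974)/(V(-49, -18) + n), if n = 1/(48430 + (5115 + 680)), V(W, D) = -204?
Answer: -1013302575/11061899 ≈ -91.603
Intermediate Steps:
n = 1/54225 (n = 1/(48430 + 5795) = 1/54225 ≈ 1.8442e-5)
(10713 + 7974)/(V(-49, -18) + n) = (10713 + 7974)/(-204 + 1/54225) = 18687/(-11061899/54225) = 18687*(-54225/11061899) = -1013302575/11061899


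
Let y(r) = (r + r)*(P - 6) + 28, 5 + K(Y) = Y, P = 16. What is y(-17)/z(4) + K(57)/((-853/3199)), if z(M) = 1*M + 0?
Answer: -232882/853 ≈ -273.02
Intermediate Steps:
K(Y) = -5 + Y
z(M) = M (z(M) = M + 0 = M)
y(r) = 28 + 20*r (y(r) = (r + r)*(16 - 6) + 28 = (2*r)*10 + 28 = 20*r + 28 = 28 + 20*r)
y(-17)/z(4) + K(57)/((-853/3199)) = (28 + 20*(-17))/4 + (-5 + 57)/((-853/3199)) = (28 - 340)*(¼) + 52/((-853*1/3199)) = -312*¼ + 52/(-853/3199) = -78 + 52*(-3199/853) = -78 - 166348/853 = -232882/853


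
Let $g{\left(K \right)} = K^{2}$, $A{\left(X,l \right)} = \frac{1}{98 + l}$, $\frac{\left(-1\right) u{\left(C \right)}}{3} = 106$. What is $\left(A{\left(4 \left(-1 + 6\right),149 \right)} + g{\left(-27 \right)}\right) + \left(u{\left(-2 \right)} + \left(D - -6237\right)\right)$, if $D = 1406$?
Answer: $\frac{1989339}{247} \approx 8054.0$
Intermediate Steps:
$u{\left(C \right)} = -318$ ($u{\left(C \right)} = \left(-3\right) 106 = -318$)
$\left(A{\left(4 \left(-1 + 6\right),149 \right)} + g{\left(-27 \right)}\right) + \left(u{\left(-2 \right)} + \left(D - -6237\right)\right) = \left(\frac{1}{98 + 149} + \left(-27\right)^{2}\right) + \left(-318 + \left(1406 - -6237\right)\right) = \left(\frac{1}{247} + 729\right) + \left(-318 + \left(1406 + 6237\right)\right) = \left(\frac{1}{247} + 729\right) + \left(-318 + 7643\right) = \frac{180064}{247} + 7325 = \frac{1989339}{247}$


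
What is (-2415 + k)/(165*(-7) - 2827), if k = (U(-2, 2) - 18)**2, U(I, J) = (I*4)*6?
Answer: -1941/3982 ≈ -0.48744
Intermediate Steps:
U(I, J) = 24*I (U(I, J) = (4*I)*6 = 24*I)
k = 4356 (k = (24*(-2) - 18)**2 = (-48 - 18)**2 = (-66)**2 = 4356)
(-2415 + k)/(165*(-7) - 2827) = (-2415 + 4356)/(165*(-7) - 2827) = 1941/(-1155 - 2827) = 1941/(-3982) = 1941*(-1/3982) = -1941/3982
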